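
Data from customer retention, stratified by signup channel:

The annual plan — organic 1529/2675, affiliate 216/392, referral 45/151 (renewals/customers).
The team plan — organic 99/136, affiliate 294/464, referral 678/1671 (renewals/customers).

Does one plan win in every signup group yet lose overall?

Yes

Organic: the annual plan 1529/2675 = 57.2%, the team plan 99/136 = 72.8% → the team plan
Affiliate: the annual plan 216/392 = 55.1%, the team plan 294/464 = 63.4% → the team plan
Referral: the annual plan 45/151 = 29.8%, the team plan 678/1671 = 40.6% → the team plan
Overall: the annual plan 1790/3218 = 55.6%, the team plan 1071/2271 = 47.2% → the annual plan
The team plan wins each signup group but the annual plan wins overall — the comparison reverses. The team plan's customers skew toward referral, which has a lower base rate.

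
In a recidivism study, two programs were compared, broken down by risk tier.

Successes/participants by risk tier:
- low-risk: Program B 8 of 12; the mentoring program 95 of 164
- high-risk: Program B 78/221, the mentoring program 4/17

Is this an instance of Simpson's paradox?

Low-risk: Program B 8/12 = 66.7%, the mentoring program 95/164 = 57.9% → Program B
High-risk: Program B 78/221 = 35.3%, the mentoring program 4/17 = 23.5% → Program B
Overall: Program B 86/233 = 36.9%, the mentoring program 99/181 = 54.7% → the mentoring program
Program B wins each risk group but the mentoring program wins overall — the comparison reverses. Program B's participants skew toward high-risk, which has a lower base rate.

Yes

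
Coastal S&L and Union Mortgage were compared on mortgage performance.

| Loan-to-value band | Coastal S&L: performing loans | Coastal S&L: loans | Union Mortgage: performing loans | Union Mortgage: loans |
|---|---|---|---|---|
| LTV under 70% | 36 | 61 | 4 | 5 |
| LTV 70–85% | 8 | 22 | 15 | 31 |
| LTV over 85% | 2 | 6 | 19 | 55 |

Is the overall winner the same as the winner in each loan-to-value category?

LTV under 70%: Coastal S&L 36/61 = 59.0%, Union Mortgage 4/5 = 80.0% → Union Mortgage
LTV 70–85%: Coastal S&L 8/22 = 36.4%, Union Mortgage 15/31 = 48.4% → Union Mortgage
LTV over 85%: Coastal S&L 2/6 = 33.3%, Union Mortgage 19/55 = 34.5% → Union Mortgage
Overall: Coastal S&L 46/89 = 51.7%, Union Mortgage 38/91 = 41.8% → Coastal S&L
Union Mortgage wins each loan-to-value group but Coastal S&L wins overall — the comparison reverses. Union Mortgage's loans skew toward LTV over 85%, which has a lower base rate.

No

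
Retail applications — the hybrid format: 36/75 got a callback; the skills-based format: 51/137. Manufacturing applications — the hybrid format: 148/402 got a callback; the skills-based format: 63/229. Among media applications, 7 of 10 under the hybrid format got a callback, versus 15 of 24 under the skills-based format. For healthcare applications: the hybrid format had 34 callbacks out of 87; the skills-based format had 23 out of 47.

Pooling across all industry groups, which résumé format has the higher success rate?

Retail: the hybrid format 36/75 = 48.0%, the skills-based format 51/137 = 37.2% → the hybrid format
Manufacturing: the hybrid format 148/402 = 36.8%, the skills-based format 63/229 = 27.5% → the hybrid format
Media: the hybrid format 7/10 = 70.0%, the skills-based format 15/24 = 62.5% → the hybrid format
Healthcare: the hybrid format 34/87 = 39.1%, the skills-based format 23/47 = 48.9% → the skills-based format
Overall: the hybrid format 225/574 = 39.2%, the skills-based format 152/437 = 34.8% → the hybrid format
(Neither sweeps every industry group, but the hybrid format has the higher pooled rate.)

the hybrid format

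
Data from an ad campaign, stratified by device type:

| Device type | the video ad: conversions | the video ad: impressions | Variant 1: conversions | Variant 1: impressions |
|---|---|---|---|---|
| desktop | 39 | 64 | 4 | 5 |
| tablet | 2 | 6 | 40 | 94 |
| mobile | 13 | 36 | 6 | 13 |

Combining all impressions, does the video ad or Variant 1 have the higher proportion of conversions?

the video ad

Desktop: the video ad 39/64 = 60.9%, Variant 1 4/5 = 80.0% → Variant 1
Tablet: the video ad 2/6 = 33.3%, Variant 1 40/94 = 42.6% → Variant 1
Mobile: the video ad 13/36 = 36.1%, Variant 1 6/13 = 46.2% → Variant 1
Overall: the video ad 54/106 = 50.9%, Variant 1 50/112 = 44.6% → the video ad
(Variant 1 wins every device group but the video ad wins overall — Variant 1's impressions skew toward the low-rate tablet group.)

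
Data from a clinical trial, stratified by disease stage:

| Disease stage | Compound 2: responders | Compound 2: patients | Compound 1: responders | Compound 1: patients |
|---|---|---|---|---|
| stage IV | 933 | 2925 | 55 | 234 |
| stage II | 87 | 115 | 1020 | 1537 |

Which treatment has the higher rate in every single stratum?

Stage IV: Compound 2 933/2925 = 31.9%, Compound 1 55/234 = 23.5% → Compound 2
Stage II: Compound 2 87/115 = 75.7%, Compound 1 1020/1537 = 66.4% → Compound 2
Compound 2 has the higher rate in both groups.

Compound 2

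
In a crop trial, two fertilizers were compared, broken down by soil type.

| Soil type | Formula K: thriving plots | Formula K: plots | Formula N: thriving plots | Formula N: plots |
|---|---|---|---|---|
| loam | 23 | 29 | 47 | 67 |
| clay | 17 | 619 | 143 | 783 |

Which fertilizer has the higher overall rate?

Loam: Formula K 23/29 = 79.3%, Formula N 47/67 = 70.1% → Formula K
Clay: Formula K 17/619 = 2.7%, Formula N 143/783 = 18.3% → Formula N
Overall: Formula K 40/648 = 6.2%, Formula N 190/850 = 22.4% → Formula N
(Neither sweeps every soil group, but Formula N has the higher pooled rate.)

Formula N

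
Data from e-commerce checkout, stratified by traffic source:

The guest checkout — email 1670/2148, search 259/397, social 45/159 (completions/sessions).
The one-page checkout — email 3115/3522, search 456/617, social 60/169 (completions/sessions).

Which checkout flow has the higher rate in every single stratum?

Email: the guest checkout 1670/2148 = 77.7%, the one-page checkout 3115/3522 = 88.4% → the one-page checkout
Search: the guest checkout 259/397 = 65.2%, the one-page checkout 456/617 = 73.9% → the one-page checkout
Social: the guest checkout 45/159 = 28.3%, the one-page checkout 60/169 = 35.5% → the one-page checkout
The one-page checkout has the higher rate in all 3 groups.

the one-page checkout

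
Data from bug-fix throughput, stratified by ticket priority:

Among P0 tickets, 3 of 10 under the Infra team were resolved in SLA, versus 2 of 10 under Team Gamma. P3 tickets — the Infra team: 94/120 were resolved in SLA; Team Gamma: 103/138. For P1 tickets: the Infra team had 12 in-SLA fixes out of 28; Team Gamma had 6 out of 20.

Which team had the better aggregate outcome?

the Infra team

P0: the Infra team 3/10 = 30.0%, Team Gamma 2/10 = 20.0% → the Infra team
P3: the Infra team 94/120 = 78.3%, Team Gamma 103/138 = 74.6% → the Infra team
P1: the Infra team 12/28 = 42.9%, Team Gamma 6/20 = 30.0% → the Infra team
Overall: the Infra team 109/158 = 69.0%, Team Gamma 111/168 = 66.1% → the Infra team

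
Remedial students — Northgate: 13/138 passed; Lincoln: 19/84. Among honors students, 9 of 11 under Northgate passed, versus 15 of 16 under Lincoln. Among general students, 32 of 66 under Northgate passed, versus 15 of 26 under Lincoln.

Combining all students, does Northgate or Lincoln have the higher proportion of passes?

Lincoln

Remedial: Northgate 13/138 = 9.4%, Lincoln 19/84 = 22.6% → Lincoln
Honors: Northgate 9/11 = 81.8%, Lincoln 15/16 = 93.8% → Lincoln
General: Northgate 32/66 = 48.5%, Lincoln 15/26 = 57.7% → Lincoln
Overall: Northgate 54/215 = 25.1%, Lincoln 49/126 = 38.9% → Lincoln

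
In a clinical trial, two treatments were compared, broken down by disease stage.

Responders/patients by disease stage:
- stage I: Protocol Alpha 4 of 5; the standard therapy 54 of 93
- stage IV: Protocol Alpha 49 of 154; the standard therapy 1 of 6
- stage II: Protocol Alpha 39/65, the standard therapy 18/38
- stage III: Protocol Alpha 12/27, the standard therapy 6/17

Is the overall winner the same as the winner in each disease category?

No

Stage I: Protocol Alpha 4/5 = 80.0%, the standard therapy 54/93 = 58.1% → Protocol Alpha
Stage IV: Protocol Alpha 49/154 = 31.8%, the standard therapy 1/6 = 16.7% → Protocol Alpha
Stage II: Protocol Alpha 39/65 = 60.0%, the standard therapy 18/38 = 47.4% → Protocol Alpha
Stage III: Protocol Alpha 12/27 = 44.4%, the standard therapy 6/17 = 35.3% → Protocol Alpha
Overall: Protocol Alpha 104/251 = 41.4%, the standard therapy 79/154 = 51.3% → the standard therapy
Protocol Alpha wins each disease group but the standard therapy wins overall — the comparison reverses. Protocol Alpha's patients skew toward stage IV, which has a lower base rate.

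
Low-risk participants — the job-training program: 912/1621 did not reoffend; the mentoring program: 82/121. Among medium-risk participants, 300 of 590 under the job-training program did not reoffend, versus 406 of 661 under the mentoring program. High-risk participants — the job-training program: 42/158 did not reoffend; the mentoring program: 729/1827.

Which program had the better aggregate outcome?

Low-risk: the job-training program 912/1621 = 56.3%, the mentoring program 82/121 = 67.8% → the mentoring program
Medium-risk: the job-training program 300/590 = 50.8%, the mentoring program 406/661 = 61.4% → the mentoring program
High-risk: the job-training program 42/158 = 26.6%, the mentoring program 729/1827 = 39.9% → the mentoring program
Overall: the job-training program 1254/2369 = 52.9%, the mentoring program 1217/2609 = 46.6% → the job-training program
(The mentoring program wins every risk group but the job-training program wins overall — the mentoring program's participants skew toward the low-rate high-risk group.)

the job-training program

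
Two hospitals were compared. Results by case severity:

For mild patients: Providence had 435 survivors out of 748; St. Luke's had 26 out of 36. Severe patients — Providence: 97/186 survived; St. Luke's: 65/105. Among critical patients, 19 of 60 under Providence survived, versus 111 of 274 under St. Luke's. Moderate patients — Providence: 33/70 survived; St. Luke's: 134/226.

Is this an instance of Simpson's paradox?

Mild: Providence 435/748 = 58.2%, St. Luke's 26/36 = 72.2% → St. Luke's
Severe: Providence 97/186 = 52.2%, St. Luke's 65/105 = 61.9% → St. Luke's
Critical: Providence 19/60 = 31.7%, St. Luke's 111/274 = 40.5% → St. Luke's
Moderate: Providence 33/70 = 47.1%, St. Luke's 134/226 = 59.3% → St. Luke's
Overall: Providence 584/1064 = 54.9%, St. Luke's 336/641 = 52.4% → Providence
St. Luke's wins each case group but Providence wins overall — the comparison reverses. St. Luke's's patients skew toward critical, which has a lower base rate.

Yes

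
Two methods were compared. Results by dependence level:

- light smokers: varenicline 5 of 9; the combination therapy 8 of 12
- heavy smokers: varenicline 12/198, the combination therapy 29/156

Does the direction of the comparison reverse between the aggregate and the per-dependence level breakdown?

Light smokers: varenicline 5/9 = 55.6%, the combination therapy 8/12 = 66.7% → the combination therapy
Heavy smokers: varenicline 12/198 = 6.1%, the combination therapy 29/156 = 18.6% → the combination therapy
Overall: varenicline 17/207 = 8.2%, the combination therapy 37/168 = 22.0% → the combination therapy
The combination therapy wins overall and in every dependence group — no reversal.

No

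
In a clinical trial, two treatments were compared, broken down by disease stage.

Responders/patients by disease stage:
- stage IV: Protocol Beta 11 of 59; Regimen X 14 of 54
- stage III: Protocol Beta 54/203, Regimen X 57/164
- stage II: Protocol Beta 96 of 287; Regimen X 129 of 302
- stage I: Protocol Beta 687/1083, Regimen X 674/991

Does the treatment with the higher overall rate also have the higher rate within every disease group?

Stage IV: Protocol Beta 11/59 = 18.6%, Regimen X 14/54 = 25.9% → Regimen X
Stage III: Protocol Beta 54/203 = 26.6%, Regimen X 57/164 = 34.8% → Regimen X
Stage II: Protocol Beta 96/287 = 33.4%, Regimen X 129/302 = 42.7% → Regimen X
Stage I: Protocol Beta 687/1083 = 63.4%, Regimen X 674/991 = 68.0% → Regimen X
Overall: Protocol Beta 848/1632 = 52.0%, Regimen X 874/1511 = 57.8% → Regimen X
Regimen X wins overall and in every disease group — no reversal.

Yes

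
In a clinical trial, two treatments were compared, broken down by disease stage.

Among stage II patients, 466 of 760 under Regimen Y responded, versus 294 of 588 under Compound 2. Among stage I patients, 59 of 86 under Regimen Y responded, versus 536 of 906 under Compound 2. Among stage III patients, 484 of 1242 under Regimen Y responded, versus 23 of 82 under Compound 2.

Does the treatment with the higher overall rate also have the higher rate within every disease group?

No

Stage II: Regimen Y 466/760 = 61.3%, Compound 2 294/588 = 50.0% → Regimen Y
Stage I: Regimen Y 59/86 = 68.6%, Compound 2 536/906 = 59.2% → Regimen Y
Stage III: Regimen Y 484/1242 = 39.0%, Compound 2 23/82 = 28.0% → Regimen Y
Overall: Regimen Y 1009/2088 = 48.3%, Compound 2 853/1576 = 54.1% → Compound 2
Regimen Y wins each disease group but Compound 2 wins overall — the comparison reverses. Regimen Y's patients skew toward stage III, which has a lower base rate.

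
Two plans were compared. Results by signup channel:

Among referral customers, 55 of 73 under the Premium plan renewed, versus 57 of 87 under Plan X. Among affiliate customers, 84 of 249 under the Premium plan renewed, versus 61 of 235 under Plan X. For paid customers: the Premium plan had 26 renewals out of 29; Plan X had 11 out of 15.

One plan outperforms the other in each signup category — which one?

Referral: the Premium plan 55/73 = 75.3%, Plan X 57/87 = 65.5% → the Premium plan
Affiliate: the Premium plan 84/249 = 33.7%, Plan X 61/235 = 26.0% → the Premium plan
Paid: the Premium plan 26/29 = 89.7%, Plan X 11/15 = 73.3% → the Premium plan
The Premium plan has the higher rate in all 3 groups.

the Premium plan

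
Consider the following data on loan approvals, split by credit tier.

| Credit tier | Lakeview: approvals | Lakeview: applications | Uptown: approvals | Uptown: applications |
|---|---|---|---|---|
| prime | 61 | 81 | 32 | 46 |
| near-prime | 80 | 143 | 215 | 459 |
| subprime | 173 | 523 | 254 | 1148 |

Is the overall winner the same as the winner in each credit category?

Yes

Prime: Lakeview 61/81 = 75.3%, Uptown 32/46 = 69.6% → Lakeview
Near-prime: Lakeview 80/143 = 55.9%, Uptown 215/459 = 46.8% → Lakeview
Subprime: Lakeview 173/523 = 33.1%, Uptown 254/1148 = 22.1% → Lakeview
Overall: Lakeview 314/747 = 42.0%, Uptown 501/1653 = 30.3% → Lakeview
Lakeview wins overall and in every credit group — no reversal.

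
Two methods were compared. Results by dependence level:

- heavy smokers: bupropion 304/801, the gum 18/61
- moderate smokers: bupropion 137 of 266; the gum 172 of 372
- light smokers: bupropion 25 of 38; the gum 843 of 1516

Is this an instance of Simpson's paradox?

Heavy smokers: bupropion 304/801 = 38.0%, the gum 18/61 = 29.5% → bupropion
Moderate smokers: bupropion 137/266 = 51.5%, the gum 172/372 = 46.2% → bupropion
Light smokers: bupropion 25/38 = 65.8%, the gum 843/1516 = 55.6% → bupropion
Overall: bupropion 466/1105 = 42.2%, the gum 1033/1949 = 53.0% → the gum
Bupropion wins each dependence group but the gum wins overall — the comparison reverses. Bupropion's participants skew toward heavy smokers, which has a lower base rate.

Yes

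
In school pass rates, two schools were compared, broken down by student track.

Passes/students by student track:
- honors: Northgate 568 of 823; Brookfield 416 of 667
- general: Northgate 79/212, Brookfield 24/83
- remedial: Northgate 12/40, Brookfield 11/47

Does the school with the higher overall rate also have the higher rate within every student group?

Honors: Northgate 568/823 = 69.0%, Brookfield 416/667 = 62.4% → Northgate
General: Northgate 79/212 = 37.3%, Brookfield 24/83 = 28.9% → Northgate
Remedial: Northgate 12/40 = 30.0%, Brookfield 11/47 = 23.4% → Northgate
Overall: Northgate 659/1075 = 61.3%, Brookfield 451/797 = 56.6% → Northgate
Northgate wins overall and in every student group — no reversal.

Yes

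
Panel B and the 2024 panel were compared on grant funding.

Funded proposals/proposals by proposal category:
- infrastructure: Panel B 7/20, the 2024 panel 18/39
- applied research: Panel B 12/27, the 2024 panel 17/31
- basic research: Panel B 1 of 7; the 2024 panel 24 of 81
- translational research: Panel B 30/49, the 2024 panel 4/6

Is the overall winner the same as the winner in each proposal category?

Infrastructure: Panel B 7/20 = 35.0%, the 2024 panel 18/39 = 46.2% → the 2024 panel
Applied research: Panel B 12/27 = 44.4%, the 2024 panel 17/31 = 54.8% → the 2024 panel
Basic research: Panel B 1/7 = 14.3%, the 2024 panel 24/81 = 29.6% → the 2024 panel
Translational research: Panel B 30/49 = 61.2%, the 2024 panel 4/6 = 66.7% → the 2024 panel
Overall: Panel B 50/103 = 48.5%, the 2024 panel 63/157 = 40.1% → Panel B
The 2024 panel wins each proposal group but Panel B wins overall — the comparison reverses. The 2024 panel's proposals skew toward basic research, which has a lower base rate.

No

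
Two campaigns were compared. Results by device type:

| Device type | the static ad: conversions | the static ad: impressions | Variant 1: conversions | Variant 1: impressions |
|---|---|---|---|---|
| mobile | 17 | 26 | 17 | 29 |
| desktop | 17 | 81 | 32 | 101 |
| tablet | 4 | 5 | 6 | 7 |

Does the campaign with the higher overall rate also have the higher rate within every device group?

No

Mobile: the static ad 17/26 = 65.4%, Variant 1 17/29 = 58.6% → the static ad
Desktop: the static ad 17/81 = 21.0%, Variant 1 32/101 = 31.7% → Variant 1
Tablet: the static ad 4/5 = 80.0%, Variant 1 6/7 = 85.7% → Variant 1
Overall: the static ad 38/112 = 33.9%, Variant 1 55/137 = 40.1% → Variant 1
Neither sweeps: the static ad wins 1 of 3 groups, Variant 1 wins 2. Variant 1 wins overall but not every group — no Simpson reversal.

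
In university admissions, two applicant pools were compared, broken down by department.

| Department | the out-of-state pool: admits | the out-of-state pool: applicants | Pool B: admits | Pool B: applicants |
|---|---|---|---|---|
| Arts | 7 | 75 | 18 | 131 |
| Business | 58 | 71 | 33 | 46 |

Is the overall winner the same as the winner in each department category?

Arts: the out-of-state pool 7/75 = 9.3%, Pool B 18/131 = 13.7% → Pool B
Business: the out-of-state pool 58/71 = 81.7%, Pool B 33/46 = 71.7% → the out-of-state pool
Overall: the out-of-state pool 65/146 = 44.5%, Pool B 51/177 = 28.8% → the out-of-state pool
Neither sweeps: the out-of-state pool wins 1 of 2 groups, Pool B wins 1. The out-of-state pool wins overall but not every group — no Simpson reversal.

No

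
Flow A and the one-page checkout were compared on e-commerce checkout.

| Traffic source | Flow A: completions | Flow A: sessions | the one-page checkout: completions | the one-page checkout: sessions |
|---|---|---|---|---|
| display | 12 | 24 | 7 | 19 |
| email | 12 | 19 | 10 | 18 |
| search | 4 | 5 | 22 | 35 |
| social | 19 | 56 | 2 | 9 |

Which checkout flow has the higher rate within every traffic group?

Flow A

Display: Flow A 12/24 = 50.0%, the one-page checkout 7/19 = 36.8% → Flow A
Email: Flow A 12/19 = 63.2%, the one-page checkout 10/18 = 55.6% → Flow A
Search: Flow A 4/5 = 80.0%, the one-page checkout 22/35 = 62.9% → Flow A
Social: Flow A 19/56 = 33.9%, the one-page checkout 2/9 = 22.2% → Flow A
Flow A has the higher rate in all 4 groups.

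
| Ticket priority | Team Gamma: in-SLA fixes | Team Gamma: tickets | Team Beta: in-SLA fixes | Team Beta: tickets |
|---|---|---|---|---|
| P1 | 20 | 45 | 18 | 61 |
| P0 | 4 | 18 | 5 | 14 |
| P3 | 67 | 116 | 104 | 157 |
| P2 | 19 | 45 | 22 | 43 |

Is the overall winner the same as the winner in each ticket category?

P1: Team Gamma 20/45 = 44.4%, Team Beta 18/61 = 29.5% → Team Gamma
P0: Team Gamma 4/18 = 22.2%, Team Beta 5/14 = 35.7% → Team Beta
P3: Team Gamma 67/116 = 57.8%, Team Beta 104/157 = 66.2% → Team Beta
P2: Team Gamma 19/45 = 42.2%, Team Beta 22/43 = 51.2% → Team Beta
Overall: Team Gamma 110/224 = 49.1%, Team Beta 149/275 = 54.2% → Team Beta
Neither sweeps: Team Gamma wins 1 of 4 groups, Team Beta wins 3. Team Beta wins overall but not every group — no Simpson reversal.

No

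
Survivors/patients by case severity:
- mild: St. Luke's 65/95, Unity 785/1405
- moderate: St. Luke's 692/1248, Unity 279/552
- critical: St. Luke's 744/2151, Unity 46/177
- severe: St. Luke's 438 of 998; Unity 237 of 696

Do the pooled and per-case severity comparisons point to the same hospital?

Mild: St. Luke's 65/95 = 68.4%, Unity 785/1405 = 55.9% → St. Luke's
Moderate: St. Luke's 692/1248 = 55.4%, Unity 279/552 = 50.5% → St. Luke's
Critical: St. Luke's 744/2151 = 34.6%, Unity 46/177 = 26.0% → St. Luke's
Severe: St. Luke's 438/998 = 43.9%, Unity 237/696 = 34.1% → St. Luke's
Overall: St. Luke's 1939/4492 = 43.2%, Unity 1347/2830 = 47.6% → Unity
St. Luke's wins each case group but Unity wins overall — the comparison reverses. St. Luke's's patients skew toward critical, which has a lower base rate.

No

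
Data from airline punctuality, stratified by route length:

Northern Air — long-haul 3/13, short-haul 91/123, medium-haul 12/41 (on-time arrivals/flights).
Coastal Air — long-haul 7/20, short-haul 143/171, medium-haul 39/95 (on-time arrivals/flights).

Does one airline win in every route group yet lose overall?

No

Long-haul: Northern Air 3/13 = 23.1%, Coastal Air 7/20 = 35.0% → Coastal Air
Short-haul: Northern Air 91/123 = 74.0%, Coastal Air 143/171 = 83.6% → Coastal Air
Medium-haul: Northern Air 12/41 = 29.3%, Coastal Air 39/95 = 41.1% → Coastal Air
Overall: Northern Air 106/177 = 59.9%, Coastal Air 189/286 = 66.1% → Coastal Air
Coastal Air wins overall and in every route group — no reversal.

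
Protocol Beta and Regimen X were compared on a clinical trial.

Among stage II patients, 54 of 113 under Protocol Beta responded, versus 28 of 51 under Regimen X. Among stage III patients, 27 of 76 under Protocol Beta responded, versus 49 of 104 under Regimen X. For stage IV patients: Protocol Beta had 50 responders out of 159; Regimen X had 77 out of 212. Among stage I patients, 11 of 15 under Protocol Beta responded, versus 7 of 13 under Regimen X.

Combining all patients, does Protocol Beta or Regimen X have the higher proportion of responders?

Stage II: Protocol Beta 54/113 = 47.8%, Regimen X 28/51 = 54.9% → Regimen X
Stage III: Protocol Beta 27/76 = 35.5%, Regimen X 49/104 = 47.1% → Regimen X
Stage IV: Protocol Beta 50/159 = 31.4%, Regimen X 77/212 = 36.3% → Regimen X
Stage I: Protocol Beta 11/15 = 73.3%, Regimen X 7/13 = 53.8% → Protocol Beta
Overall: Protocol Beta 142/363 = 39.1%, Regimen X 161/380 = 42.4% → Regimen X
(Neither sweeps every disease group, but Regimen X has the higher pooled rate.)

Regimen X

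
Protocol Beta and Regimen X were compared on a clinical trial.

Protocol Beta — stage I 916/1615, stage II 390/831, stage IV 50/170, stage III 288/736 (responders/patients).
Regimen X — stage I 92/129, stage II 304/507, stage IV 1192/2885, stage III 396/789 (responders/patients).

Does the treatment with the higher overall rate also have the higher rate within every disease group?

No

Stage I: Protocol Beta 916/1615 = 56.7%, Regimen X 92/129 = 71.3% → Regimen X
Stage II: Protocol Beta 390/831 = 46.9%, Regimen X 304/507 = 60.0% → Regimen X
Stage IV: Protocol Beta 50/170 = 29.4%, Regimen X 1192/2885 = 41.3% → Regimen X
Stage III: Protocol Beta 288/736 = 39.1%, Regimen X 396/789 = 50.2% → Regimen X
Overall: Protocol Beta 1644/3352 = 49.0%, Regimen X 1984/4310 = 46.0% → Protocol Beta
Regimen X wins each disease group but Protocol Beta wins overall — the comparison reverses. Regimen X's patients skew toward stage IV, which has a lower base rate.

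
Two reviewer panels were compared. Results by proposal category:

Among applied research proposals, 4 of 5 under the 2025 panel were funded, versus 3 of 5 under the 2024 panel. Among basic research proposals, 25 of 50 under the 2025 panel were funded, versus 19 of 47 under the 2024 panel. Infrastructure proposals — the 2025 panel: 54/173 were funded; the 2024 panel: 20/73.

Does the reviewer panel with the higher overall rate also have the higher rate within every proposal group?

Yes

Applied research: the 2025 panel 4/5 = 80.0%, the 2024 panel 3/5 = 60.0% → the 2025 panel
Basic research: the 2025 panel 25/50 = 50.0%, the 2024 panel 19/47 = 40.4% → the 2025 panel
Infrastructure: the 2025 panel 54/173 = 31.2%, the 2024 panel 20/73 = 27.4% → the 2025 panel
Overall: the 2025 panel 83/228 = 36.4%, the 2024 panel 42/125 = 33.6% → the 2025 panel
The 2025 panel wins overall and in every proposal group — no reversal.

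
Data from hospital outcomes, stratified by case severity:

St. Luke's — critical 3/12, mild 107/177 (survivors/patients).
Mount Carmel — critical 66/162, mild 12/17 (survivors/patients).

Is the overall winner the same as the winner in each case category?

Critical: St. Luke's 3/12 = 25.0%, Mount Carmel 66/162 = 40.7% → Mount Carmel
Mild: St. Luke's 107/177 = 60.5%, Mount Carmel 12/17 = 70.6% → Mount Carmel
Overall: St. Luke's 110/189 = 58.2%, Mount Carmel 78/179 = 43.6% → St. Luke's
Mount Carmel wins each case group but St. Luke's wins overall — the comparison reverses. Mount Carmel's patients skew toward critical, which has a lower base rate.

No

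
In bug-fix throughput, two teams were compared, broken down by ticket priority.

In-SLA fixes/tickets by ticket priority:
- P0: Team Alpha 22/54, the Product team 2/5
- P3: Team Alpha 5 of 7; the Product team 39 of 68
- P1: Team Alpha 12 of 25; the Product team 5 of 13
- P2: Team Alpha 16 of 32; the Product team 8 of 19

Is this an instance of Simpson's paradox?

Yes

P0: Team Alpha 22/54 = 40.7%, the Product team 2/5 = 40.0% → Team Alpha
P3: Team Alpha 5/7 = 71.4%, the Product team 39/68 = 57.4% → Team Alpha
P1: Team Alpha 12/25 = 48.0%, the Product team 5/13 = 38.5% → Team Alpha
P2: Team Alpha 16/32 = 50.0%, the Product team 8/19 = 42.1% → Team Alpha
Overall: Team Alpha 55/118 = 46.6%, the Product team 54/105 = 51.4% → the Product team
Team Alpha wins each ticket group but the Product team wins overall — the comparison reverses. Team Alpha's tickets skew toward P0, which has a lower base rate.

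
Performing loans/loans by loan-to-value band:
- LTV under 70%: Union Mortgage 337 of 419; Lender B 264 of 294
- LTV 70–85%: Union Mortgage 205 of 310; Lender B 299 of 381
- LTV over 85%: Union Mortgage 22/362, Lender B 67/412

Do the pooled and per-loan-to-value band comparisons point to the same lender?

Yes

LTV under 70%: Union Mortgage 337/419 = 80.4%, Lender B 264/294 = 89.8% → Lender B
LTV 70–85%: Union Mortgage 205/310 = 66.1%, Lender B 299/381 = 78.5% → Lender B
LTV over 85%: Union Mortgage 22/362 = 6.1%, Lender B 67/412 = 16.3% → Lender B
Overall: Union Mortgage 564/1091 = 51.7%, Lender B 630/1087 = 58.0% → Lender B
Lender B wins overall and in every loan-to-value group — no reversal.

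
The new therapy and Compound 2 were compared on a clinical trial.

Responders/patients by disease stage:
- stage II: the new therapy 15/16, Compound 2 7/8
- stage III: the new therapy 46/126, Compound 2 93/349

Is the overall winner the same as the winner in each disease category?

Yes

Stage II: the new therapy 15/16 = 93.8%, Compound 2 7/8 = 87.5% → the new therapy
Stage III: the new therapy 46/126 = 36.5%, Compound 2 93/349 = 26.6% → the new therapy
Overall: the new therapy 61/142 = 43.0%, Compound 2 100/357 = 28.0% → the new therapy
The new therapy wins overall and in every disease group — no reversal.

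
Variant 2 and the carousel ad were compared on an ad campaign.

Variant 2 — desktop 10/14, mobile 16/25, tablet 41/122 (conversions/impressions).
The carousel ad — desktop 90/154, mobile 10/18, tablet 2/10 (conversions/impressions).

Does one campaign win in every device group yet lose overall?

Desktop: Variant 2 10/14 = 71.4%, the carousel ad 90/154 = 58.4% → Variant 2
Mobile: Variant 2 16/25 = 64.0%, the carousel ad 10/18 = 55.6% → Variant 2
Tablet: Variant 2 41/122 = 33.6%, the carousel ad 2/10 = 20.0% → Variant 2
Overall: Variant 2 67/161 = 41.6%, the carousel ad 102/182 = 56.0% → the carousel ad
Variant 2 wins each device group but the carousel ad wins overall — the comparison reverses. Variant 2's impressions skew toward tablet, which has a lower base rate.

Yes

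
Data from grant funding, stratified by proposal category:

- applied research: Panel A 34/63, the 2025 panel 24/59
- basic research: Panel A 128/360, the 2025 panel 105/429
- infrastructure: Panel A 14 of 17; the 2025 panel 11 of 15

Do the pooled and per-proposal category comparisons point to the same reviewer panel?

Applied research: Panel A 34/63 = 54.0%, the 2025 panel 24/59 = 40.7% → Panel A
Basic research: Panel A 128/360 = 35.6%, the 2025 panel 105/429 = 24.5% → Panel A
Infrastructure: Panel A 14/17 = 82.4%, the 2025 panel 11/15 = 73.3% → Panel A
Overall: Panel A 176/440 = 40.0%, the 2025 panel 140/503 = 27.8% → Panel A
Panel A wins overall and in every proposal group — no reversal.

Yes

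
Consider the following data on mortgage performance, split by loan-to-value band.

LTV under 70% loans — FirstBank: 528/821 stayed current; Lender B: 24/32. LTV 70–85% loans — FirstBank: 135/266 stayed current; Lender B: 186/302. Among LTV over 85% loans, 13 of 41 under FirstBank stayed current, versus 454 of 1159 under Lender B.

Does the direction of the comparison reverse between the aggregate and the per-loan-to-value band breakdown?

LTV under 70%: FirstBank 528/821 = 64.3%, Lender B 24/32 = 75.0% → Lender B
LTV 70–85%: FirstBank 135/266 = 50.8%, Lender B 186/302 = 61.6% → Lender B
LTV over 85%: FirstBank 13/41 = 31.7%, Lender B 454/1159 = 39.2% → Lender B
Overall: FirstBank 676/1128 = 59.9%, Lender B 664/1493 = 44.5% → FirstBank
Lender B wins each loan-to-value group but FirstBank wins overall — the comparison reverses. Lender B's loans skew toward LTV over 85%, which has a lower base rate.

Yes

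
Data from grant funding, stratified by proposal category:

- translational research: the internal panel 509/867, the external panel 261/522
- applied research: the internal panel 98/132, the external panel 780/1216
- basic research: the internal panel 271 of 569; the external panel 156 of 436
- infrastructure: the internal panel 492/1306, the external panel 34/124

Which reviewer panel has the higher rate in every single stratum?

the internal panel

Translational research: the internal panel 509/867 = 58.7%, the external panel 261/522 = 50.0% → the internal panel
Applied research: the internal panel 98/132 = 74.2%, the external panel 780/1216 = 64.1% → the internal panel
Basic research: the internal panel 271/569 = 47.6%, the external panel 156/436 = 35.8% → the internal panel
Infrastructure: the internal panel 492/1306 = 37.7%, the external panel 34/124 = 27.4% → the internal panel
The internal panel has the higher rate in all 4 groups.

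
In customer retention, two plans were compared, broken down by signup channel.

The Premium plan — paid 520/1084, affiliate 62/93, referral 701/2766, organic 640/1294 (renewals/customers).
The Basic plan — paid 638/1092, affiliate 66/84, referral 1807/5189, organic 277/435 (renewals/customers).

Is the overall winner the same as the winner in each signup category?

Paid: the Premium plan 520/1084 = 48.0%, the Basic plan 638/1092 = 58.4% → the Basic plan
Affiliate: the Premium plan 62/93 = 66.7%, the Basic plan 66/84 = 78.6% → the Basic plan
Referral: the Premium plan 701/2766 = 25.3%, the Basic plan 1807/5189 = 34.8% → the Basic plan
Organic: the Premium plan 640/1294 = 49.5%, the Basic plan 277/435 = 63.7% → the Basic plan
Overall: the Premium plan 1923/5237 = 36.7%, the Basic plan 2788/6800 = 41.0% → the Basic plan
The Basic plan wins overall and in every signup group — no reversal.

Yes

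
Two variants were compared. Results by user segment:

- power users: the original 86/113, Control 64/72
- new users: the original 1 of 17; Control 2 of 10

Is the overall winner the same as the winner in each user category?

Power users: the original 86/113 = 76.1%, Control 64/72 = 88.9% → Control
New users: the original 1/17 = 5.9%, Control 2/10 = 20.0% → Control
Overall: the original 87/130 = 66.9%, Control 66/82 = 80.5% → Control
Control wins overall and in every user group — no reversal.

Yes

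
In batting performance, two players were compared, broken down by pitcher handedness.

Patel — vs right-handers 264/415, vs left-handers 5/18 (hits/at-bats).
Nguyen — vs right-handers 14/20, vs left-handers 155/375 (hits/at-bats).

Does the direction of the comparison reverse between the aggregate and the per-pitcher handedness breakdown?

Yes

Vs right-handers: Patel 264/415 = 63.6%, Nguyen 14/20 = 70.0% → Nguyen
Vs left-handers: Patel 5/18 = 27.8%, Nguyen 155/375 = 41.3% → Nguyen
Overall: Patel 269/433 = 62.1%, Nguyen 169/395 = 42.8% → Patel
Nguyen wins each pitcher group but Patel wins overall — the comparison reverses. Nguyen's at-bats skew toward vs left-handers, which has a lower base rate.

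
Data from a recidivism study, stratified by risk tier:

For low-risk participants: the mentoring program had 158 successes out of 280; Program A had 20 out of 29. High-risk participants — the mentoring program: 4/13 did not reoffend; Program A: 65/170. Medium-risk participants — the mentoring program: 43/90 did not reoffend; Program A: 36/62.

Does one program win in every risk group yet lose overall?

Low-risk: the mentoring program 158/280 = 56.4%, Program A 20/29 = 69.0% → Program A
High-risk: the mentoring program 4/13 = 30.8%, Program A 65/170 = 38.2% → Program A
Medium-risk: the mentoring program 43/90 = 47.8%, Program A 36/62 = 58.1% → Program A
Overall: the mentoring program 205/383 = 53.5%, Program A 121/261 = 46.4% → the mentoring program
Program A wins each risk group but the mentoring program wins overall — the comparison reverses. Program A's participants skew toward high-risk, which has a lower base rate.

Yes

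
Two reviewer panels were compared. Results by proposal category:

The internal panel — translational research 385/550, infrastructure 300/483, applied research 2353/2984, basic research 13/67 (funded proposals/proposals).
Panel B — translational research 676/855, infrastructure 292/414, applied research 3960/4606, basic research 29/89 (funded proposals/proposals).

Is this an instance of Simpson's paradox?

No

Translational research: the internal panel 385/550 = 70.0%, Panel B 676/855 = 79.1% → Panel B
Infrastructure: the internal panel 300/483 = 62.1%, Panel B 292/414 = 70.5% → Panel B
Applied research: the internal panel 2353/2984 = 78.9%, Panel B 3960/4606 = 86.0% → Panel B
Basic research: the internal panel 13/67 = 19.4%, Panel B 29/89 = 32.6% → Panel B
Overall: the internal panel 3051/4084 = 74.7%, Panel B 4957/5964 = 83.1% → Panel B
Panel B wins overall and in every proposal group — no reversal.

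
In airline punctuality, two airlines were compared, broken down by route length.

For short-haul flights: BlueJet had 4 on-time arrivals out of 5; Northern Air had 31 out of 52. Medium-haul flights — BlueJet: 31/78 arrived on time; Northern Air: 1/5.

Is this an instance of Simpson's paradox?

Yes

Short-haul: BlueJet 4/5 = 80.0%, Northern Air 31/52 = 59.6% → BlueJet
Medium-haul: BlueJet 31/78 = 39.7%, Northern Air 1/5 = 20.0% → BlueJet
Overall: BlueJet 35/83 = 42.2%, Northern Air 32/57 = 56.1% → Northern Air
BlueJet wins each route group but Northern Air wins overall — the comparison reverses. BlueJet's flights skew toward medium-haul, which has a lower base rate.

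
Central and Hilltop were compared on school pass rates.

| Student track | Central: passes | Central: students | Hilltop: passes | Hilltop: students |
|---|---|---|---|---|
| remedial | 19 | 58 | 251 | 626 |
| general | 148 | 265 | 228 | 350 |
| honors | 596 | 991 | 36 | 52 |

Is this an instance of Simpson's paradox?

Yes

Remedial: Central 19/58 = 32.8%, Hilltop 251/626 = 40.1% → Hilltop
General: Central 148/265 = 55.8%, Hilltop 228/350 = 65.1% → Hilltop
Honors: Central 596/991 = 60.1%, Hilltop 36/52 = 69.2% → Hilltop
Overall: Central 763/1314 = 58.1%, Hilltop 515/1028 = 50.1% → Central
Hilltop wins each student group but Central wins overall — the comparison reverses. Hilltop's students skew toward remedial, which has a lower base rate.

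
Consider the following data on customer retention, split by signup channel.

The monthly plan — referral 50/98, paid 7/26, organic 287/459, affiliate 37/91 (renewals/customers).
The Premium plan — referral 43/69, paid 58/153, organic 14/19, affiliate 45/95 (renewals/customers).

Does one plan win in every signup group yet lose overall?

Referral: the monthly plan 50/98 = 51.0%, the Premium plan 43/69 = 62.3% → the Premium plan
Paid: the monthly plan 7/26 = 26.9%, the Premium plan 58/153 = 37.9% → the Premium plan
Organic: the monthly plan 287/459 = 62.5%, the Premium plan 14/19 = 73.7% → the Premium plan
Affiliate: the monthly plan 37/91 = 40.7%, the Premium plan 45/95 = 47.4% → the Premium plan
Overall: the monthly plan 381/674 = 56.5%, the Premium plan 160/336 = 47.6% → the monthly plan
The Premium plan wins each signup group but the monthly plan wins overall — the comparison reverses. The Premium plan's customers skew toward paid, which has a lower base rate.

Yes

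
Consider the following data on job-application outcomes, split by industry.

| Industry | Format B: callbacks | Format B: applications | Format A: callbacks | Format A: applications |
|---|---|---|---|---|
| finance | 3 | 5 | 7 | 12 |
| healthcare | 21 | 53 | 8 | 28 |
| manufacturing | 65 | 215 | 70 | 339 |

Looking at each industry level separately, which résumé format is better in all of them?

Format B

Finance: Format B 3/5 = 60.0%, Format A 7/12 = 58.3% → Format B
Healthcare: Format B 21/53 = 39.6%, Format A 8/28 = 28.6% → Format B
Manufacturing: Format B 65/215 = 30.2%, Format A 70/339 = 20.6% → Format B
Format B has the higher rate in all 3 groups.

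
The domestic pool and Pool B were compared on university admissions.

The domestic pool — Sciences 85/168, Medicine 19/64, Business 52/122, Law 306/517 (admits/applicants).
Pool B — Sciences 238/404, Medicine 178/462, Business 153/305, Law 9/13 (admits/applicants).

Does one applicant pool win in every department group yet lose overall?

Sciences: the domestic pool 85/168 = 50.6%, Pool B 238/404 = 58.9% → Pool B
Medicine: the domestic pool 19/64 = 29.7%, Pool B 178/462 = 38.5% → Pool B
Business: the domestic pool 52/122 = 42.6%, Pool B 153/305 = 50.2% → Pool B
Law: the domestic pool 306/517 = 59.2%, Pool B 9/13 = 69.2% → Pool B
Overall: the domestic pool 462/871 = 53.0%, Pool B 578/1184 = 48.8% → the domestic pool
Pool B wins each department group but the domestic pool wins overall — the comparison reverses. Pool B's applicants skew toward Medicine, which has a lower base rate.

Yes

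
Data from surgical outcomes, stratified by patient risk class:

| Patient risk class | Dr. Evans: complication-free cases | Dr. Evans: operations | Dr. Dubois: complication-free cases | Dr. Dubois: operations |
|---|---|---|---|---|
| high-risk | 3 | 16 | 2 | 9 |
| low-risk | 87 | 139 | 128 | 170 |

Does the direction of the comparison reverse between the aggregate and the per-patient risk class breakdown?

No

High-risk: Dr. Evans 3/16 = 18.8%, Dr. Dubois 2/9 = 22.2% → Dr. Dubois
Low-risk: Dr. Evans 87/139 = 62.6%, Dr. Dubois 128/170 = 75.3% → Dr. Dubois
Overall: Dr. Evans 90/155 = 58.1%, Dr. Dubois 130/179 = 72.6% → Dr. Dubois
Dr. Dubois wins overall and in every patient risk group — no reversal.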